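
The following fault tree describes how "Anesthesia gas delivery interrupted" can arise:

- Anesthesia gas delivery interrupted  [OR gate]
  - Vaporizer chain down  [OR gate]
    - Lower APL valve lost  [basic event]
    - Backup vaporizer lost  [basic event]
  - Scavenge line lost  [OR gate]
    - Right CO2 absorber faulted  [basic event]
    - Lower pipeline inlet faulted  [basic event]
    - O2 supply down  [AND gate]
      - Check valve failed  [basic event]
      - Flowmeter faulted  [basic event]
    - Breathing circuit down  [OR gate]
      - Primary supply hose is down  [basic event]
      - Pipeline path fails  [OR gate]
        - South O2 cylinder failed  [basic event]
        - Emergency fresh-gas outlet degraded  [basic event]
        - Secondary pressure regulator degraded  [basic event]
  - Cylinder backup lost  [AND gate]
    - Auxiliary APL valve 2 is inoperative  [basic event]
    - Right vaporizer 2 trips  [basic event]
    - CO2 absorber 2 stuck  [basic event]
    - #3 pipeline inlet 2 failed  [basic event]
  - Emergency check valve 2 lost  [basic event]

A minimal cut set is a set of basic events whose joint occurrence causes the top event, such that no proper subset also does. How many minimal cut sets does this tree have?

11

Vaporizer chain down [OR]: union of children's cut sets → 2 cut set(s).
O2 supply down [AND]: one cut set from each child combined → 1 × 1 = 1 cut set(s).
Pipeline path fails [OR]: union of children's cut sets → 3 cut set(s).
Breathing circuit down [OR]: union of children's cut sets → 4 cut set(s).
Scavenge line lost [OR]: union of children's cut sets → 7 cut set(s).
Cylinder backup lost [AND]: one cut set from each child combined → 1 × 1 × 1 × 1 = 1 cut set(s).
Anesthesia gas delivery interrupted [OR]: union of children's cut sets → 11 cut set(s).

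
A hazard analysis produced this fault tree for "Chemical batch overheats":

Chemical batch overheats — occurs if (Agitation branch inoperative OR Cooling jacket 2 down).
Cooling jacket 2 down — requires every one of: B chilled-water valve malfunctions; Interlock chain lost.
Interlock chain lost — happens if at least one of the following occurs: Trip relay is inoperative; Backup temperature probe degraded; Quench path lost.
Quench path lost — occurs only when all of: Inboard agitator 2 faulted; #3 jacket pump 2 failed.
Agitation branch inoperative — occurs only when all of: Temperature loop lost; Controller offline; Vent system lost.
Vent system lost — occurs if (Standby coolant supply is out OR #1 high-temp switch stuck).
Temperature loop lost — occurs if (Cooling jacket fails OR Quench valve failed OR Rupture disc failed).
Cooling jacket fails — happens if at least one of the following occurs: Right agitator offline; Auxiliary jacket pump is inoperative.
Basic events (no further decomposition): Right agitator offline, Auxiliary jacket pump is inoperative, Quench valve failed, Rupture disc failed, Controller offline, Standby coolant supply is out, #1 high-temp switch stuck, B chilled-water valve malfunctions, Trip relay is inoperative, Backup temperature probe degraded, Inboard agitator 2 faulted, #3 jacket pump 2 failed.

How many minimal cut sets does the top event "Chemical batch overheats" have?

11

Cooling jacket fails [OR]: union of children's cut sets → 2 cut set(s).
Temperature loop lost [OR]: union of children's cut sets → 4 cut set(s).
Vent system lost [OR]: union of children's cut sets → 2 cut set(s).
Agitation branch inoperative [AND]: one cut set from each child combined → 4 × 1 × 2 = 8 cut set(s).
Quench path lost [AND]: one cut set from each child combined → 1 × 1 = 1 cut set(s).
Interlock chain lost [OR]: union of children's cut sets → 3 cut set(s).
Cooling jacket 2 down [AND]: one cut set from each child combined → 1 × 3 = 3 cut set(s).
Chemical batch overheats [OR]: union of children's cut sets → 11 cut set(s).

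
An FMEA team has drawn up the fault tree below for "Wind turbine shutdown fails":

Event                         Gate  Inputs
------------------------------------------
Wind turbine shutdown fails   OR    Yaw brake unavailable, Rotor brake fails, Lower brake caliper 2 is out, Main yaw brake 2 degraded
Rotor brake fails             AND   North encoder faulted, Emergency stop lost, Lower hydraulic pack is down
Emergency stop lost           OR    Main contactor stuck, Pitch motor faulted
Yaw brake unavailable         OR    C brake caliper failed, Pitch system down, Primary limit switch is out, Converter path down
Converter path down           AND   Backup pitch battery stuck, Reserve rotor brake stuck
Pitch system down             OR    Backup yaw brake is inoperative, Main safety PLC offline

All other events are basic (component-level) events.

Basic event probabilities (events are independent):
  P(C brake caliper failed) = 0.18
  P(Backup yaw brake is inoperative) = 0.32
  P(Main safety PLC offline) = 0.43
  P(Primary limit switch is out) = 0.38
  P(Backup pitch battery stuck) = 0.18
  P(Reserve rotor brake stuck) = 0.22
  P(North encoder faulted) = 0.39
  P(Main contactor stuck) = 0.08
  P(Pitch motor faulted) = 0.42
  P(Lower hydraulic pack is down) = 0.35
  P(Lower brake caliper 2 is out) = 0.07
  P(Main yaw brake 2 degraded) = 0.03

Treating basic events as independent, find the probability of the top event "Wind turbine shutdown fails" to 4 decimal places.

P(Pitch system down) [OR] = 1 − (1−0.32) × (1−0.43) = 0.612400
P(Converter path down) [AND] = 0.18 × 0.22 = 0.039600
P(Yaw brake unavailable) [OR] = 1 − (1−0.18) × (1−0.612400) × (1−0.38) × (1−0.039600) = 0.810748
P(Emergency stop lost) [OR] = 1 − (1−0.08) × (1−0.42) = 0.466400
P(Rotor brake fails) [AND] = 0.39 × 0.466400 × 0.35 = 0.063664
P(Wind turbine shutdown fails) [OR] = 1 − (1−0.810748) × (1−0.063664) × (1−0.07) × (1−0.03) = 0.840145
Rounded to 4 decimal places: P(Wind turbine shutdown fails) ≈ 0.8401.

0.8401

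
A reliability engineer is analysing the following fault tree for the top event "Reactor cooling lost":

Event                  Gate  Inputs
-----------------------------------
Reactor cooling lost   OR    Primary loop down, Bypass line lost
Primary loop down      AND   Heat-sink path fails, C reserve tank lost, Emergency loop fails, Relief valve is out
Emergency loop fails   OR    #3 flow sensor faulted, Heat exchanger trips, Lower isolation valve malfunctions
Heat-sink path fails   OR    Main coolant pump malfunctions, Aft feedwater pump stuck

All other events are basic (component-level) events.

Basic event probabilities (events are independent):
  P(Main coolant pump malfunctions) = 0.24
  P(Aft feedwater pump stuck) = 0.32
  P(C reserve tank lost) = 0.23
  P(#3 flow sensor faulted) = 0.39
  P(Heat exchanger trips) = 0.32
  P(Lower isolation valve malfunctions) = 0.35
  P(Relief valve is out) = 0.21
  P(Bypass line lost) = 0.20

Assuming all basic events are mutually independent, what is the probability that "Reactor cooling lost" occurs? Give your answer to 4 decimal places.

P(Heat-sink path fails) [OR] = 1 − (1−0.24) × (1−0.32) = 0.483200
P(Emergency loop fails) [OR] = 1 − (1−0.39) × (1−0.32) × (1−0.35) = 0.730380
P(Primary loop down) [AND] = 0.483200 × 0.23 × 0.730380 × 0.21 = 0.017046
P(Reactor cooling lost) [OR] = 1 − (1−0.017046) × (1−0.20) = 0.213637
Rounded to 4 decimal places: P(Reactor cooling lost) ≈ 0.2136.

0.2136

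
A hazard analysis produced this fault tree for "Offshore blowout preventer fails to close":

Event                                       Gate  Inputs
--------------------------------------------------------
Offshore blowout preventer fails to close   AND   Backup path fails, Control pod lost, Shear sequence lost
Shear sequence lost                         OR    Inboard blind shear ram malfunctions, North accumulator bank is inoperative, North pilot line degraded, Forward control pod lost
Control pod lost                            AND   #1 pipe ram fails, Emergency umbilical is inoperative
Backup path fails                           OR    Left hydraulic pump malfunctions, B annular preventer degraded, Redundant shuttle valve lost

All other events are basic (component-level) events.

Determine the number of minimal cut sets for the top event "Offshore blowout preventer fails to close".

Backup path fails [OR]: union of children's cut sets → 3 cut set(s).
Control pod lost [AND]: one cut set from each child combined → 1 × 1 = 1 cut set(s).
Shear sequence lost [OR]: union of children's cut sets → 4 cut set(s).
Offshore blowout preventer fails to close [AND]: one cut set from each child combined → 3 × 1 × 4 = 12 cut set(s).

12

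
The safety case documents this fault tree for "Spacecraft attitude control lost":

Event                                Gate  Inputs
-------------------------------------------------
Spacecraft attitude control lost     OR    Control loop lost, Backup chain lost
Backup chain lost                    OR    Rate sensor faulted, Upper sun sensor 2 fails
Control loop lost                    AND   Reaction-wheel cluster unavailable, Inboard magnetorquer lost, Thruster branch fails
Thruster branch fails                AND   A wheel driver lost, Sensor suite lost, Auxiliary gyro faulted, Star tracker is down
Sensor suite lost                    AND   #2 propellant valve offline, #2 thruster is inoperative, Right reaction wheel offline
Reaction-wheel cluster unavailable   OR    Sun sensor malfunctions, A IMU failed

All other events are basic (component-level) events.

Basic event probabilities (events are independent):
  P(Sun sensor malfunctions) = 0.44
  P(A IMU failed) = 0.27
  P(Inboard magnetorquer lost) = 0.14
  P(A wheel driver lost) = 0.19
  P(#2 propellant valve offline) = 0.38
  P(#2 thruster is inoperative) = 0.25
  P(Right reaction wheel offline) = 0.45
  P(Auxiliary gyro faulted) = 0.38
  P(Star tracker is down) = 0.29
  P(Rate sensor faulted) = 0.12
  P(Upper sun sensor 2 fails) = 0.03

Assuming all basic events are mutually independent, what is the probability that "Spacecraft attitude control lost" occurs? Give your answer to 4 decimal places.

P(Reaction-wheel cluster unavailable) [OR] = 1 − (1−0.44) × (1−0.27) = 0.591200
P(Sensor suite lost) [AND] = 0.38 × 0.25 × 0.45 = 0.042750
P(Thruster branch fails) [AND] = 0.19 × 0.042750 × 0.38 × 0.29 = 0.000895
P(Control loop lost) [AND] = 0.591200 × 0.14 × 0.000895 = 0.000074
P(Backup chain lost) [OR] = 1 − (1−0.12) × (1−0.03) = 0.146400
P(Spacecraft attitude control lost) [OR] = 1 − (1−0.000074) × (1−0.146400) = 0.146463
Rounded to 4 decimal places: P(Spacecraft attitude control lost) ≈ 0.1465.

0.1465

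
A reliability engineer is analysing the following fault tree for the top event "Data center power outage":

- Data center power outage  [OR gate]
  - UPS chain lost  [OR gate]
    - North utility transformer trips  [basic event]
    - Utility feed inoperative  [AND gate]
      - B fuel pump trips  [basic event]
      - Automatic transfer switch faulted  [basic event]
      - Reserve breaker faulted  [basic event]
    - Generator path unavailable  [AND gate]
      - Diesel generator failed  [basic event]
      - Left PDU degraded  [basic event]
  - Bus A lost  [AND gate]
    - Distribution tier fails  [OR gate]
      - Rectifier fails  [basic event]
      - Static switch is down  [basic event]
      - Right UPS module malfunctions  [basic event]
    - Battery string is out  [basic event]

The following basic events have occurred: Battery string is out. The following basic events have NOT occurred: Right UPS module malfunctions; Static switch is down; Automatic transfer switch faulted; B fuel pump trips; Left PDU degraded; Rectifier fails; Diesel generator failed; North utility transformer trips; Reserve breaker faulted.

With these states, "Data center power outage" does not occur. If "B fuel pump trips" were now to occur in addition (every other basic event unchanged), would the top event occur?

No

Counterfactual: set "B fuel pump trips" to occurred.
Utility feed inoperative [AND]: B fuel pump trips=occurs, Automatic transfer switch faulted=not, Reserve breaker faulted=not → not all inputs occur → does not occur.
Generator path unavailable [AND]: Diesel generator failed=not, Left PDU degraded=not → not all inputs occur → does not occur.
UPS chain lost [OR]: North utility transformer trips=not, Utility feed inoperative=not, Generator path unavailable=not → no input occurs → does not occur.
Distribution tier fails [OR]: Rectifier fails=not, Static switch is down=not, Right UPS module malfunctions=not → no input occurs → does not occur.
Bus A lost [AND]: Distribution tier fails=not, Battery string is out=occurs → not all inputs occur → does not occur.
Data center power outage [OR]: UPS chain lost=not, Bus A lost=not → no input occurs → does not occur.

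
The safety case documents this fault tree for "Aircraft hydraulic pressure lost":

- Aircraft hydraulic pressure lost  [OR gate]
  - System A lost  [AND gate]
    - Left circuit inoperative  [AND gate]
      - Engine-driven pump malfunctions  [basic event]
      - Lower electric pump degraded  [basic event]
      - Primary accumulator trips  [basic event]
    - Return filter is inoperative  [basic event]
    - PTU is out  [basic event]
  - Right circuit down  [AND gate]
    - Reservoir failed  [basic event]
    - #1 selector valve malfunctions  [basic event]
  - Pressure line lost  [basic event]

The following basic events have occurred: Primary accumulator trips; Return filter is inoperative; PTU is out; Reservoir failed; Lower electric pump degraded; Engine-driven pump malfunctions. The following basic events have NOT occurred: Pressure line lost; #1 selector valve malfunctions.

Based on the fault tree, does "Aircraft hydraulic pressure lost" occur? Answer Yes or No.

Left circuit inoperative [AND]: Engine-driven pump malfunctions=occurs, Lower electric pump degraded=occurs, Primary accumulator trips=occurs → all inputs occur → occurs.
System A lost [AND]: Left circuit inoperative=occurs, Return filter is inoperative=occurs, PTU is out=occurs → all inputs occur → occurs.
Right circuit down [AND]: Reservoir failed=occurs, #1 selector valve malfunctions=not → not all inputs occur → does not occur.
Aircraft hydraulic pressure lost [OR]: System A lost=occurs, Right circuit down=not, Pressure line lost=not → at least one input occurs → occurs.

Yes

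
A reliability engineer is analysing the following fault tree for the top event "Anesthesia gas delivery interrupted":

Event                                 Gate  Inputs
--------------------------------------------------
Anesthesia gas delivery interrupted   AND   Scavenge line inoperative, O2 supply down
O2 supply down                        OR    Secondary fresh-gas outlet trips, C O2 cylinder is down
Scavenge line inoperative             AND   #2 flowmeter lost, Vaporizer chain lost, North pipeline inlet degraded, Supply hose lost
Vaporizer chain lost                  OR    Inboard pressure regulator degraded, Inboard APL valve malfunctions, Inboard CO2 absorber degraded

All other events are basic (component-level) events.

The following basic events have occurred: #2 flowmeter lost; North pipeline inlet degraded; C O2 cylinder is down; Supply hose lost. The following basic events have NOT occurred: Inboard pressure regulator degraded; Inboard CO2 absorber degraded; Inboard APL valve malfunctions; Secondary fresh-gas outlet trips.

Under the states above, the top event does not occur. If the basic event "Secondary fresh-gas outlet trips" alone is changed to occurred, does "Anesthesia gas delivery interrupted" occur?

Counterfactual: set "Secondary fresh-gas outlet trips" to occurred.
Vaporizer chain lost [OR]: Inboard pressure regulator degraded=not, Inboard APL valve malfunctions=not, Inboard CO2 absorber degraded=not → no input occurs → does not occur.
Scavenge line inoperative [AND]: #2 flowmeter lost=occurs, Vaporizer chain lost=not, North pipeline inlet degraded=occurs, Supply hose lost=occurs → not all inputs occur → does not occur.
O2 supply down [OR]: Secondary fresh-gas outlet trips=occurs, C O2 cylinder is down=occurs → at least one input occurs → occurs.
Anesthesia gas delivery interrupted [AND]: Scavenge line inoperative=not, O2 supply down=occurs → not all inputs occur → does not occur.

No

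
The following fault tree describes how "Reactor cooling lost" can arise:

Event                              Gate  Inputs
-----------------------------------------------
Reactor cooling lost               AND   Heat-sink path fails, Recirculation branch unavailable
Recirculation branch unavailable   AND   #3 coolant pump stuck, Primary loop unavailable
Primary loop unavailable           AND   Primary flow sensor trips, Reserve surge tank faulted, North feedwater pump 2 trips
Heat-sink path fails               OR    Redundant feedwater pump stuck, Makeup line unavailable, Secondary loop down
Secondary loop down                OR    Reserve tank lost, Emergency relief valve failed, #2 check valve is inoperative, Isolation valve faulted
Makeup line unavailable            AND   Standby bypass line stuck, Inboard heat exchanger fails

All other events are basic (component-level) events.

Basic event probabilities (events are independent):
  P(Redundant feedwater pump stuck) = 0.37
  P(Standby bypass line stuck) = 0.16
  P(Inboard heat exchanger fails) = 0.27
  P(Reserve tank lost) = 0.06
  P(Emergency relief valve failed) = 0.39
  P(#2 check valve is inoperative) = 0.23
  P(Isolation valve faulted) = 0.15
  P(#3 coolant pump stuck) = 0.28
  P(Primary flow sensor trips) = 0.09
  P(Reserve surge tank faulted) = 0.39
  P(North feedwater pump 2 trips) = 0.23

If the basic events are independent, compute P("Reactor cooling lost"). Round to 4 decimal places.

P(Makeup line unavailable) [AND] = 0.16 × 0.27 = 0.043200
P(Secondary loop down) [OR] = 1 − (1−0.06) × (1−0.39) × (1−0.23) × (1−0.15) = 0.624710
P(Heat-sink path fails) [OR] = 1 − (1−0.37) × (1−0.043200) × (1−0.624710) = 0.773781
P(Primary loop unavailable) [AND] = 0.09 × 0.39 × 0.23 = 0.008073
P(Recirculation branch unavailable) [AND] = 0.28 × 0.008073 = 0.002260
P(Reactor cooling lost) [AND] = 0.773781 × 0.002260 = 0.001749
Rounded to 4 decimal places: P(Reactor cooling lost) ≈ 0.0017.

0.0017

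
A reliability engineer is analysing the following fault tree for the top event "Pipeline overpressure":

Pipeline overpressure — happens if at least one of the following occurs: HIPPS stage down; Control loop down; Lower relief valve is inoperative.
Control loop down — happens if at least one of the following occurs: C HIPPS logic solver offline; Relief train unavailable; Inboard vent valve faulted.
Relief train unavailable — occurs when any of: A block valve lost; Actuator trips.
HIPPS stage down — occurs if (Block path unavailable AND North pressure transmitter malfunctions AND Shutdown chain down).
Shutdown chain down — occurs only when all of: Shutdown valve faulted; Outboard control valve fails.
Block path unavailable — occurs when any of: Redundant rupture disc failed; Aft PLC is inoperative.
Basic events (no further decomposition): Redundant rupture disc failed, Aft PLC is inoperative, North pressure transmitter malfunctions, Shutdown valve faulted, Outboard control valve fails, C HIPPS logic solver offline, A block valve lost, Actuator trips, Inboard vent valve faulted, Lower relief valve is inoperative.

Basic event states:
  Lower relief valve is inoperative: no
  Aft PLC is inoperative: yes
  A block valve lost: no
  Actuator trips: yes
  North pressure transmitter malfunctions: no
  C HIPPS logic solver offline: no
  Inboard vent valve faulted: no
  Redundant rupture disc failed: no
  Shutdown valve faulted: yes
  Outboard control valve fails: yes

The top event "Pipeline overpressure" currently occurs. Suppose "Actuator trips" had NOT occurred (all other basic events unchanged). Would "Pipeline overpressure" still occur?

No

Counterfactual: set "Actuator trips" to not occurred.
Block path unavailable [OR]: Redundant rupture disc failed=not, Aft PLC is inoperative=occurs → at least one input occurs → occurs.
Shutdown chain down [AND]: Shutdown valve faulted=occurs, Outboard control valve fails=occurs → all inputs occur → occurs.
HIPPS stage down [AND]: Block path unavailable=occurs, North pressure transmitter malfunctions=not, Shutdown chain down=occurs → not all inputs occur → does not occur.
Relief train unavailable [OR]: A block valve lost=not, Actuator trips=not → no input occurs → does not occur.
Control loop down [OR]: C HIPPS logic solver offline=not, Relief train unavailable=not, Inboard vent valve faulted=not → no input occurs → does not occur.
Pipeline overpressure [OR]: HIPPS stage down=not, Control loop down=not, Lower relief valve is inoperative=not → no input occurs → does not occur.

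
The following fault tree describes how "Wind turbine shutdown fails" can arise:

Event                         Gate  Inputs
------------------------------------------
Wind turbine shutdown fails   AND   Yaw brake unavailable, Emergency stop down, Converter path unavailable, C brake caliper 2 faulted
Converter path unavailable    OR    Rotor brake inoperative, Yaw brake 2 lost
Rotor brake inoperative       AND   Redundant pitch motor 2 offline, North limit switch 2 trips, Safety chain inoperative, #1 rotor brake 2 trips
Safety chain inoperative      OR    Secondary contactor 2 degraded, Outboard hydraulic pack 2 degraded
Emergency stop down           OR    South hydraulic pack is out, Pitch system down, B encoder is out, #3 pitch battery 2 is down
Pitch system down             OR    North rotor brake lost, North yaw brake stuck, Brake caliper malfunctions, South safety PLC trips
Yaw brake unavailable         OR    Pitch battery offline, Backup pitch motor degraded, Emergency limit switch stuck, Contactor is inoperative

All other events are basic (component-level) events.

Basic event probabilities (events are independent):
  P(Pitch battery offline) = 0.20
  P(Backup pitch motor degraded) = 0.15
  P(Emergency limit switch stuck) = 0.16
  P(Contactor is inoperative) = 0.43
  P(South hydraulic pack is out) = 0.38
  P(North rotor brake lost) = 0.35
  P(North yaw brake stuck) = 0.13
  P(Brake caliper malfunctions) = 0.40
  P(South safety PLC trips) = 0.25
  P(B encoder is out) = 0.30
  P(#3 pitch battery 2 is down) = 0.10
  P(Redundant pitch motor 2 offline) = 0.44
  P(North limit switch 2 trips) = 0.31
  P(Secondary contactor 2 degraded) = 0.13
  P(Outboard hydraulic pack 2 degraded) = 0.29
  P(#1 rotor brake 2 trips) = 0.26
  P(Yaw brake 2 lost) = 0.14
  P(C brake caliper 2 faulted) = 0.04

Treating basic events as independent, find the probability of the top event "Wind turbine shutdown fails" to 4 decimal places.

P(Yaw brake unavailable) [OR] = 1 − (1−0.20) × (1−0.15) × (1−0.16) × (1−0.43) = 0.674416
P(Pitch system down) [OR] = 1 − (1−0.35) × (1−0.13) × (1−0.40) × (1−0.25) = 0.745525
P(Emergency stop down) [OR] = 1 − (1−0.38) × (1−0.745525) × (1−0.30) × (1−0.10) = 0.900602
P(Safety chain inoperative) [OR] = 1 − (1−0.13) × (1−0.29) = 0.382300
P(Rotor brake inoperative) [AND] = 0.44 × 0.31 × 0.382300 × 0.26 = 0.013558
P(Converter path unavailable) [OR] = 1 − (1−0.013558) × (1−0.14) = 0.151660
P(Wind turbine shutdown fails) [AND] = 0.674416 × 0.900602 × 0.151660 × 0.04 = 0.003685
Rounded to 4 decimal places: P(Wind turbine shutdown fails) ≈ 0.0037.

0.0037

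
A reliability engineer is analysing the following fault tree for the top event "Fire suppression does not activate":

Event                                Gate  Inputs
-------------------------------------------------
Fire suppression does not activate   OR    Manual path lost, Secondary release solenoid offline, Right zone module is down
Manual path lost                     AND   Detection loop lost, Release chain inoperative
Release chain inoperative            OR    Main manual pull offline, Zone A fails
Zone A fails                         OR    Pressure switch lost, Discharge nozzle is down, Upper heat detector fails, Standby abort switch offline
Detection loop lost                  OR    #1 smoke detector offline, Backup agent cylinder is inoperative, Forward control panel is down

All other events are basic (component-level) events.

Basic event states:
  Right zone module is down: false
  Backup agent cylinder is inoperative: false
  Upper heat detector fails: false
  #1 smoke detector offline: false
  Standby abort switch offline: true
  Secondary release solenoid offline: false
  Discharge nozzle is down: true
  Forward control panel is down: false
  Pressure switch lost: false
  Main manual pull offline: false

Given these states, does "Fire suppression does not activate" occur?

No

Detection loop lost [OR]: #1 smoke detector offline=not, Backup agent cylinder is inoperative=not, Forward control panel is down=not → no input occurs → does not occur.
Zone A fails [OR]: Pressure switch lost=not, Discharge nozzle is down=occurs, Upper heat detector fails=not, Standby abort switch offline=occurs → at least one input occurs → occurs.
Release chain inoperative [OR]: Main manual pull offline=not, Zone A fails=occurs → at least one input occurs → occurs.
Manual path lost [AND]: Detection loop lost=not, Release chain inoperative=occurs → not all inputs occur → does not occur.
Fire suppression does not activate [OR]: Manual path lost=not, Secondary release solenoid offline=not, Right zone module is down=not → no input occurs → does not occur.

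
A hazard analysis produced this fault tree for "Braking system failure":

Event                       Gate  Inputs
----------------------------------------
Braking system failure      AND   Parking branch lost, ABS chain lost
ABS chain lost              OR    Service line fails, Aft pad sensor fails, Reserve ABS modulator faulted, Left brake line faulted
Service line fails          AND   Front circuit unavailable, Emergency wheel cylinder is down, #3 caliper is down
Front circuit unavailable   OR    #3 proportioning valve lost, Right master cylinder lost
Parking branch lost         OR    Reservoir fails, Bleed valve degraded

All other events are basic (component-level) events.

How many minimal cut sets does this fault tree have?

10

Parking branch lost [OR]: union of children's cut sets → 2 cut set(s).
Front circuit unavailable [OR]: union of children's cut sets → 2 cut set(s).
Service line fails [AND]: one cut set from each child combined → 2 × 1 × 1 = 2 cut set(s).
ABS chain lost [OR]: union of children's cut sets → 5 cut set(s).
Braking system failure [AND]: one cut set from each child combined → 2 × 5 = 10 cut set(s).
Minimal cut sets: {#3 caliper is down, #3 proportioning valve lost, Emergency wheel cylinder is down, Reservoir fails}; {#3 caliper is down, Emergency wheel cylinder is down, Reservoir fails, Right master cylinder lost}; {Aft pad sensor fails, Reservoir fails}; {Reserve ABS modulator faulted, Reservoir fails}; {Left brake line faulted, Reservoir fails}; {#3 caliper is down, #3 proportioning valve lost, Bleed valve degraded, Emergency wheel cylinder is down}; {#3 caliper is down, Bleed valve degraded, Emergency wheel cylinder is down, Right master cylinder lost}; {Aft pad sensor fails, Bleed valve degraded}; {Bleed valve degraded, Reserve ABS modulator faulted}; {Bleed valve degraded, Left brake line faulted}.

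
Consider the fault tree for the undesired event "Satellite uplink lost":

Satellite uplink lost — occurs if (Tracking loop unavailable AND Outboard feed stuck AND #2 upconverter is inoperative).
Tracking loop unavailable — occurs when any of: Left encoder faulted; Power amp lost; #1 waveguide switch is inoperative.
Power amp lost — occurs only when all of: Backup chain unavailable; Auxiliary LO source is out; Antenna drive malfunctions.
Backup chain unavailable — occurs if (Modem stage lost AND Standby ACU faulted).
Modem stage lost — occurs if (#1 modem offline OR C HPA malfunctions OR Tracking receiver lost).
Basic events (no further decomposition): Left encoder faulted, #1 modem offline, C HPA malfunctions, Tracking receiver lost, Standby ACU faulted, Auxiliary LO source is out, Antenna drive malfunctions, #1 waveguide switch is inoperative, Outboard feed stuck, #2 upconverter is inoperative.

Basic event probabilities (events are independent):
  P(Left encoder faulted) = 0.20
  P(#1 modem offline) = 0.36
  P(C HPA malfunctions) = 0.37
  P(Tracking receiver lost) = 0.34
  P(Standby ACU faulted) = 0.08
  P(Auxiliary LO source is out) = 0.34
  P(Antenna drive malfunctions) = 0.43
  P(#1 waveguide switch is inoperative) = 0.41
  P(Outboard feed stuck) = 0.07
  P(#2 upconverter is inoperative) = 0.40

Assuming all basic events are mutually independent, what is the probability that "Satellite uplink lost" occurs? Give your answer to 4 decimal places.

0.0149

P(Modem stage lost) [OR] = 1 − (1−0.36) × (1−0.37) × (1−0.34) = 0.733888
P(Backup chain unavailable) [AND] = 0.733888 × 0.08 = 0.058711
P(Power amp lost) [AND] = 0.058711 × 0.34 × 0.43 = 0.008584
P(Tracking loop unavailable) [OR] = 1 − (1−0.20) × (1−0.008584) × (1−0.41) = 0.532052
P(Satellite uplink lost) [AND] = 0.532052 × 0.07 × 0.40 = 0.014897
Rounded to 4 decimal places: P(Satellite uplink lost) ≈ 0.0149.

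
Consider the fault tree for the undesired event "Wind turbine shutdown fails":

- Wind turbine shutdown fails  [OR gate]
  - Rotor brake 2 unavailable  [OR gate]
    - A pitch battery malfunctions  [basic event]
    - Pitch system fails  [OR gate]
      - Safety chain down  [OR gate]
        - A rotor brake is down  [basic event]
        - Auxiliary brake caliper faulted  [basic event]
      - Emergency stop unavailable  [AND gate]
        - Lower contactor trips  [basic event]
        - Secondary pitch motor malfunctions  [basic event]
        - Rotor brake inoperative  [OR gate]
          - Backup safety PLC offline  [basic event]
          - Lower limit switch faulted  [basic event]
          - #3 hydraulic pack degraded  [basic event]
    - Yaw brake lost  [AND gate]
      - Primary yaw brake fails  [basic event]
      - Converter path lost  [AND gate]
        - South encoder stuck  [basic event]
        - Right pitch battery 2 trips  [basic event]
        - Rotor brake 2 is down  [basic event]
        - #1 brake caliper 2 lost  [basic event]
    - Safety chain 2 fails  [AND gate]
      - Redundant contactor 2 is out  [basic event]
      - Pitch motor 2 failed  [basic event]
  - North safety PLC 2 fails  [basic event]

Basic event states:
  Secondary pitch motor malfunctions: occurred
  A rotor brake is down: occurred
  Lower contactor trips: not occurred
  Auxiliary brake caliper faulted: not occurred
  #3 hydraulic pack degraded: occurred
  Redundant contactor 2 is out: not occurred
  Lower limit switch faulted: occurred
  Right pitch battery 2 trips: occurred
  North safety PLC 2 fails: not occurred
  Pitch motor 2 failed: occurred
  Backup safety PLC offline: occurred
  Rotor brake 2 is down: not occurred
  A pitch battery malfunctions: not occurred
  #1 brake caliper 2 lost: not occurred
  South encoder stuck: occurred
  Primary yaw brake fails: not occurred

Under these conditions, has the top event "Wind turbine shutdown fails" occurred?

Safety chain down [OR]: A rotor brake is down=occurs, Auxiliary brake caliper faulted=not → at least one input occurs → occurs.
Rotor brake inoperative [OR]: Backup safety PLC offline=occurs, Lower limit switch faulted=occurs, #3 hydraulic pack degraded=occurs → at least one input occurs → occurs.
Emergency stop unavailable [AND]: Lower contactor trips=not, Secondary pitch motor malfunctions=occurs, Rotor brake inoperative=occurs → not all inputs occur → does not occur.
Pitch system fails [OR]: Safety chain down=occurs, Emergency stop unavailable=not → at least one input occurs → occurs.
Converter path lost [AND]: South encoder stuck=occurs, Right pitch battery 2 trips=occurs, Rotor brake 2 is down=not, #1 brake caliper 2 lost=not → not all inputs occur → does not occur.
Yaw brake lost [AND]: Primary yaw brake fails=not, Converter path lost=not → not all inputs occur → does not occur.
Safety chain 2 fails [AND]: Redundant contactor 2 is out=not, Pitch motor 2 failed=occurs → not all inputs occur → does not occur.
Rotor brake 2 unavailable [OR]: A pitch battery malfunctions=not, Pitch system fails=occurs, Yaw brake lost=not, Safety chain 2 fails=not → at least one input occurs → occurs.
Wind turbine shutdown fails [OR]: Rotor brake 2 unavailable=occurs, North safety PLC 2 fails=not → at least one input occurs → occurs.

Yes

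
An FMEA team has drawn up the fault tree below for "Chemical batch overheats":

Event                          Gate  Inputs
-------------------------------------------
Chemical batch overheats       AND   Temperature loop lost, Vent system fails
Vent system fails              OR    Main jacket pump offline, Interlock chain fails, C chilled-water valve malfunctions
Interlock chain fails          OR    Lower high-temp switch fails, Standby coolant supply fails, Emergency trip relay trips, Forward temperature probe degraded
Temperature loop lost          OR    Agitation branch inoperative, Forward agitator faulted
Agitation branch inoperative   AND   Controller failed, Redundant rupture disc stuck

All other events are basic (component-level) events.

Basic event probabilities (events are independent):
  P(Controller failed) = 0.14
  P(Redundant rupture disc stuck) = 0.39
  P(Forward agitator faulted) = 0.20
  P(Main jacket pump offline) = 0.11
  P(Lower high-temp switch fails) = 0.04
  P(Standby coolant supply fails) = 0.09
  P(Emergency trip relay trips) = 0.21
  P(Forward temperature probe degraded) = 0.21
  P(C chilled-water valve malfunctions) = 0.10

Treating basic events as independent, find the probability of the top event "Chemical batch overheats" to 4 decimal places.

P(Agitation branch inoperative) [AND] = 0.14 × 0.39 = 0.054600
P(Temperature loop lost) [OR] = 1 − (1−0.054600) × (1−0.20) = 0.243680
P(Interlock chain fails) [OR] = 1 − (1−0.04) × (1−0.09) × (1−0.21) × (1−0.21) = 0.454786
P(Vent system fails) [OR] = 1 − (1−0.11) × (1−0.454786) × (1−0.10) = 0.563284
P(Chemical batch overheats) [AND] = 0.243680 × 0.563284 = 0.137261
Rounded to 4 decimal places: P(Chemical batch overheats) ≈ 0.1373.

0.1373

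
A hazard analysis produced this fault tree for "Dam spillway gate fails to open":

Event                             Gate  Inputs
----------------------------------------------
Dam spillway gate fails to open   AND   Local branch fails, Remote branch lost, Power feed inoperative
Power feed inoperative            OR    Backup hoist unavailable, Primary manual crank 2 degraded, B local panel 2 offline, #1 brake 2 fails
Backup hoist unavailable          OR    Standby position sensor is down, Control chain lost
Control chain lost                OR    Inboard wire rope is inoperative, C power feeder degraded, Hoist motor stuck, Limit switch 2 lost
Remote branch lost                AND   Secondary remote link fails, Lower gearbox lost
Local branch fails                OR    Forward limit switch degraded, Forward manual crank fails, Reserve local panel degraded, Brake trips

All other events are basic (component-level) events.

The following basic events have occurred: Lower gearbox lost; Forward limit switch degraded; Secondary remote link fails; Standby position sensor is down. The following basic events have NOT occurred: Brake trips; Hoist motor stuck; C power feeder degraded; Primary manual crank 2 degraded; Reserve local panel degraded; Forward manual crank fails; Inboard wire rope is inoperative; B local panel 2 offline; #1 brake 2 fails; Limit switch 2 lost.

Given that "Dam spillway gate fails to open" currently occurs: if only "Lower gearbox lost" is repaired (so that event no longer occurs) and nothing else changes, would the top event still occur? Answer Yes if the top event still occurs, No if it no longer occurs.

Counterfactual: set "Lower gearbox lost" to not occurred.
Local branch fails [OR]: Forward limit switch degraded=occurs, Forward manual crank fails=not, Reserve local panel degraded=not, Brake trips=not → at least one input occurs → occurs.
Remote branch lost [AND]: Secondary remote link fails=occurs, Lower gearbox lost=not → not all inputs occur → does not occur.
Control chain lost [OR]: Inboard wire rope is inoperative=not, C power feeder degraded=not, Hoist motor stuck=not, Limit switch 2 lost=not → no input occurs → does not occur.
Backup hoist unavailable [OR]: Standby position sensor is down=occurs, Control chain lost=not → at least one input occurs → occurs.
Power feed inoperative [OR]: Backup hoist unavailable=occurs, Primary manual crank 2 degraded=not, B local panel 2 offline=not, #1 brake 2 fails=not → at least one input occurs → occurs.
Dam spillway gate fails to open [AND]: Local branch fails=occurs, Remote branch lost=not, Power feed inoperative=occurs → not all inputs occur → does not occur.

No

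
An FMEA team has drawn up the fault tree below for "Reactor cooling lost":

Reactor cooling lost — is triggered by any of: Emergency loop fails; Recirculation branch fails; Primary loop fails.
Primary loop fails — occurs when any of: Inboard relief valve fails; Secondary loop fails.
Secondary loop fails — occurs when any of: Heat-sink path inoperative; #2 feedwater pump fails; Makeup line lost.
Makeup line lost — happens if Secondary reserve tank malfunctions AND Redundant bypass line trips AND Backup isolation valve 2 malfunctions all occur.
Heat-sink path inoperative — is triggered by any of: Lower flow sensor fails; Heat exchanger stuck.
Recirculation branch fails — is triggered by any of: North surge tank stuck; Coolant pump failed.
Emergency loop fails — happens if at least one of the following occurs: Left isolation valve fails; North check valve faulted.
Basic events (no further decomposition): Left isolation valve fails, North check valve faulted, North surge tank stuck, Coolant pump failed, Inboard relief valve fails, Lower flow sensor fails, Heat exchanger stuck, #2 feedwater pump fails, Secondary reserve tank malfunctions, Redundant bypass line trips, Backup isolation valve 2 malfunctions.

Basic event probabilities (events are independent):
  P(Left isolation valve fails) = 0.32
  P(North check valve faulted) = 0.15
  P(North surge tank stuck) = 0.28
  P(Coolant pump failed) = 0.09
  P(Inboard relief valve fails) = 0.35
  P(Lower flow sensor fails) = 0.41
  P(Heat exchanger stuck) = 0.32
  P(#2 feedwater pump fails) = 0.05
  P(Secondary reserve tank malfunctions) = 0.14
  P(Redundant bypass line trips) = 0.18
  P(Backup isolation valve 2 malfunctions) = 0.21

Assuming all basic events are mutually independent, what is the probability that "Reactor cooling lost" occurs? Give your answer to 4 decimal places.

0.9067

P(Emergency loop fails) [OR] = 1 − (1−0.32) × (1−0.15) = 0.422000
P(Recirculation branch fails) [OR] = 1 − (1−0.28) × (1−0.09) = 0.344800
P(Heat-sink path inoperative) [OR] = 1 − (1−0.41) × (1−0.32) = 0.598800
P(Makeup line lost) [AND] = 0.14 × 0.18 × 0.21 = 0.005292
P(Secondary loop fails) [OR] = 1 − (1−0.598800) × (1−0.05) × (1−0.005292) = 0.620877
P(Primary loop fails) [OR] = 1 − (1−0.35) × (1−0.620877) = 0.753570
P(Reactor cooling lost) [OR] = 1 − (1−0.422000) × (1−0.344800) × (1−0.753570) = 0.906676
Rounded to 4 decimal places: P(Reactor cooling lost) ≈ 0.9067.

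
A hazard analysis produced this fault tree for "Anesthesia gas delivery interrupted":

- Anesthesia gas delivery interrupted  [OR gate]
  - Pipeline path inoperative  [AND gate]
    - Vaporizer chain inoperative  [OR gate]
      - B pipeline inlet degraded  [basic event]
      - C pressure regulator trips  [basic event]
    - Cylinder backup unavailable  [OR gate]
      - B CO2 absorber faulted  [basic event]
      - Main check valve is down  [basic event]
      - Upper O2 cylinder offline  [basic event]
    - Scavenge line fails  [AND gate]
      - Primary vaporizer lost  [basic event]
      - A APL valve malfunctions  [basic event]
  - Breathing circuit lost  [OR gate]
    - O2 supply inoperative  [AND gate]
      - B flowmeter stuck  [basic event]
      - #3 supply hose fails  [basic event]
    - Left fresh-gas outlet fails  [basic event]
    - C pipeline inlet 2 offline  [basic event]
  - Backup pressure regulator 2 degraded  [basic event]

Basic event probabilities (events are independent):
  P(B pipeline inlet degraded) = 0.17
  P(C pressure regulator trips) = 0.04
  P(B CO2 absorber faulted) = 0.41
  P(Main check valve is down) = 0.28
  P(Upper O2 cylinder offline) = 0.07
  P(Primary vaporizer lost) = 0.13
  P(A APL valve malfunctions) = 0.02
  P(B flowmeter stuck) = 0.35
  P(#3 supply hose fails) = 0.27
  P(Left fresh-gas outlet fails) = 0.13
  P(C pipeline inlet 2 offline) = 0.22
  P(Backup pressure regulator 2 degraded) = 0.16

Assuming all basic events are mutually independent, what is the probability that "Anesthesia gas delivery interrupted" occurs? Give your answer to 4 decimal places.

P(Vaporizer chain inoperative) [OR] = 1 − (1−0.17) × (1−0.04) = 0.203200
P(Cylinder backup unavailable) [OR] = 1 − (1−0.41) × (1−0.28) × (1−0.07) = 0.604936
P(Scavenge line fails) [AND] = 0.13 × 0.02 = 0.002600
P(Pipeline path inoperative) [AND] = 0.203200 × 0.604936 × 0.002600 = 0.000320
P(O2 supply inoperative) [AND] = 0.35 × 0.27 = 0.094500
P(Breathing circuit lost) [OR] = 1 − (1−0.094500) × (1−0.13) × (1−0.22) = 0.385528
P(Anesthesia gas delivery interrupted) [OR] = 1 − (1−0.000320) × (1−0.385528) × (1−0.16) = 0.484009
Rounded to 4 decimal places: P(Anesthesia gas delivery interrupted) ≈ 0.4840.

0.4840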